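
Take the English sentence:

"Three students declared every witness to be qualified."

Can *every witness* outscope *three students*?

ECM infinitives lack a CP barrier, so *every witness* can QR over the matrix subject *three students*.
Ordinary QR to a clause-peripheral position gives the wide-scope LF for the lower DP.

Yes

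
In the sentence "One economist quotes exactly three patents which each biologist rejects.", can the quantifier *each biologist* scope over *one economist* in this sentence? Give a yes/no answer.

*each biologist* occurs within the relative clause *which each biologist rejects* modifying *exactly three patents*.
A relative clause is a scope island — quantifier raising cannot cross its boundary.
Hence only narrow scope for *each biologist* (under *one economist*) survives.
(Only the surface reading survives: one fixed economist with respect to all the relevant biologists.)

No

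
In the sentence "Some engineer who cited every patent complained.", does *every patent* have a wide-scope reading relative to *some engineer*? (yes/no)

The target quantifier *every patent* is part of the relative clause *who cited every patent*.
The relative clause forms an island for QR, so the quantifier is confined to the head noun's restrictor.
Hence only narrow scope for *every patent* (under *some engineer*) survives.
(Only the surface reading survives: one fixed engineer with respect to all the relevant patents.)

No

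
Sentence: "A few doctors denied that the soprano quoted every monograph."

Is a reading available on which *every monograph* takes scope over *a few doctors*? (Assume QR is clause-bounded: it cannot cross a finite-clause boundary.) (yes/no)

*every monograph* sits inside the finite complement clause *that the soprano quoted every monograph*.
Given the clause-boundedness assumption, QR cannot cross the finite CP into the matrix.
There is no licit LF on which *every monograph* c-commands *a few doctors*.

No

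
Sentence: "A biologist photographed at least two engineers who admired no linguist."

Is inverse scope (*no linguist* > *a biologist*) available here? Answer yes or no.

No

The DP *no linguist* is contained in the relative clause *who admired no linguist* modifying *at least two engineers*.
QR out of a relative clause is ruled out by the relative-clause island constraint.
The inverse ordering *no linguist* > *a biologist* is therefore underivable.
(Only the surface reading survives: one fixed biologist with respect to all the relevant linguists.)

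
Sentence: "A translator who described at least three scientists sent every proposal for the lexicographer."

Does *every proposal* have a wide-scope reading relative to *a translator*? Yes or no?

The relative clause *who described at least three scientists* modifies *a translator*, but *every proposal* is not inside that relative clause — it is an argument of the matrix verb.
QR within a single clause is free, so the lower quantifier may take scope over the higher one.

Yes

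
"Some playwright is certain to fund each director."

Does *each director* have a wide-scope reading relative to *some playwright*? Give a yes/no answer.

Yes

Infinitival complements of raising predicates do not block QR; *each director* and *some playwright* are effectively clausemates.
No island intervenes, so both surface and inverse scope are derivable.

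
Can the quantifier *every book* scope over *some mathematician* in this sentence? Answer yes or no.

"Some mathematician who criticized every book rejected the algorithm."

No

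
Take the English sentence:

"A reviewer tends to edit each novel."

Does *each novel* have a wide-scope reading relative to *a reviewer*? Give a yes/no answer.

*each novel* is the object of the infinitival complement of a raising predicate; raising infinitives are transparent for QR, so the two DPs are in effect clausemates.
QR within a single clause is free, so the lower quantifier may take scope over the higher one.

Yes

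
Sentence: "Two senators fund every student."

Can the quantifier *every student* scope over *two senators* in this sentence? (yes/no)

Yes

*every student* and *two senators* are in the same minimal clause.
With no island boundary between them, the object can take inverse scope over the subject via ordinary QR within the clause.
Both orderings are possible: *two senators* > *every student* and *every student* > *two senators*.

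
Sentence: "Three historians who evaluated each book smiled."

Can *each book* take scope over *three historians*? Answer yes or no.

No

*each book* sits inside the relative clause *who evaluated each book*.
QR out of a relative clause is ruled out by the relative-clause island constraint.
So *each book* cannot raise to a position above *three historians*.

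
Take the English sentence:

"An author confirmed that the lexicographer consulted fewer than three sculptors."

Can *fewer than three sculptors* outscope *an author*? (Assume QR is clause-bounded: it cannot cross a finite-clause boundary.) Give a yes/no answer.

The DP *fewer than three sculptors* is contained in the finite complement clause *that the lexicographer consulted fewer than three sculptors*.
Given the clause-boundedness assumption, QR cannot cross the finite CP into the matrix.
The inverse ordering *fewer than three sculptors* > *an author* is therefore underivable.

No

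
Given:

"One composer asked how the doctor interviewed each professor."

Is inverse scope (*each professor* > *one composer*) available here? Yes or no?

No

The DP *each professor* is contained in the embedded question *how the doctor interviewed each professor*.
Embedded wh-clauses are opaque for QR, so the quantifier stays inside the question.
There is no licit LF on which *each professor* c-commands *one composer*.
(Only the surface reading survives: one fixed composer with respect to all the relevant professors.)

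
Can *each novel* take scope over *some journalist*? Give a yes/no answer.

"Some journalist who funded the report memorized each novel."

Yes

*each novel* is a matrix argument; only *some journalist* is modified by the relative clause *who funded the report*, so the RC island is irrelevant to the target quantifier.
Ordinary QR to a clause-peripheral position gives the wide-scope LF for the lower DP.
The sentence is scopally ambiguous between *some journalist* > *each novel* and *each novel* > *some journalist*.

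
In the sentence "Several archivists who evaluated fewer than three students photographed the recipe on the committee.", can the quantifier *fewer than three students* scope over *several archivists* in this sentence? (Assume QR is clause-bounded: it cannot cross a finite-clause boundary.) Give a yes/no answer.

No

*fewer than three students* occurs within the relative clause *who evaluated fewer than three students*.
Quantifiers inside a relative clause are trapped there; the RC boundary blocks QR.
*fewer than three students* > *several archivists* would require crossing that boundary, which is illicit.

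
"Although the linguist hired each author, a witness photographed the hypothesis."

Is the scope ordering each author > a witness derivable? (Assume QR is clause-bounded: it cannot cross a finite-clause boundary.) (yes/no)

No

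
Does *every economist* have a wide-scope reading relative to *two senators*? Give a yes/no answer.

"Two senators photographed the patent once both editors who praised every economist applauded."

Structurally, *every economist* is inside the relative clause *who praised every economist*, which is itself inside the adjunct *once both editors who praised every economist applauded*.
The quantifier would have to escape first the RC and then the adjunct — two independent island violations.
The inverse ordering *every economist* > *two senators* is therefore underivable.

No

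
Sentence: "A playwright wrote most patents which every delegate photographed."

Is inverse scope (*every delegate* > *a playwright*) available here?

*every delegate* occurs within the relative clause *which every delegate photographed* modifying *most patents*.
Relative clauses are scope islands: a quantifier cannot QR out of a relative clause to take scope in the matrix clause.
So *every delegate* cannot raise high enough to outscope *a playwright*; only the surface ordering *a playwright* > *every delegate* is available.
(Only the surface reading survives: one fixed playwright with respect to all the relevant delegates.)

No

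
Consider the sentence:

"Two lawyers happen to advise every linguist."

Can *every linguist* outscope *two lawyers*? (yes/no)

Yes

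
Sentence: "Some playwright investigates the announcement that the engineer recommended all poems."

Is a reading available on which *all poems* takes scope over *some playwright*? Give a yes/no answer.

*all poems* occurs within the complex NP *the announcement that the engineer recommended all poems*.
Noun-complement clauses are scope islands (the Complex NP Constraint): a quantifier inside one cannot scope into the matrix.
*all poems* is confined to the island and cannot take scope over *some playwright*.
(Only the surface reading survives: one fixed playwright with respect to all the relevant poems.)

No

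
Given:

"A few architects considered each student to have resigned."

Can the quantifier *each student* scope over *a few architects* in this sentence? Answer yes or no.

Yes

ECM infinitives lack a CP barrier, so *each student* can QR over the matrix subject *a few architects*.
No island intervenes, so both surface and inverse scope are derivable.
So *each student* > *a few architects* is among the available readings.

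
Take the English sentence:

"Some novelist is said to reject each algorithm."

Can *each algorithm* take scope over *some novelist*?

The matrix predicate is a raising verb, whose infinitival complement is not a scope island — *each algorithm* can QR into the matrix clause.
Clause-internal QR can adjoin the lower DP above the subject, yielding the inverse reading.
Both orderings are possible: *some novelist* > *each algorithm* and *each algorithm* > *some novelist*.

Yes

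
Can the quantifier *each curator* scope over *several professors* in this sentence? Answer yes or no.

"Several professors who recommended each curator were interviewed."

The target quantifier *each curator* is part of the relative clause *who recommended each curator*.
QR out of a relative clause is ruled out by the relative-clause island constraint.
So *each curator* cannot raise to a position above *several professors*.

No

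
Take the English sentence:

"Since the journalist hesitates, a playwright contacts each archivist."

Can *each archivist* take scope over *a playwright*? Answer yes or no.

*each archivist* is a matrix argument; the adjunct is an island but the target quantifier is outside it.
Nothing blocks QR of the lower DP to a position above the higher one, so inverse scope is available.

Yes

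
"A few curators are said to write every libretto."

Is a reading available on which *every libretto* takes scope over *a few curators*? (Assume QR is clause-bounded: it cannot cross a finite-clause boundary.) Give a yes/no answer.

Infinitival complements of raising predicates do not block QR; *every libretto* and *a few curators* are effectively clausemates.
No island intervenes, so both surface and inverse scope are derivable.
The sentence is scopally ambiguous between *a few curators* > *every libretto* and *every libretto* > *a few curators*.

Yes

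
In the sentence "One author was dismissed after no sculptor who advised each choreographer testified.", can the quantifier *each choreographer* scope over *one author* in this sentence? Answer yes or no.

No

*each choreographer* occurs within the relative clause *who advised each choreographer*, which is itself inside the adjunct *after no sculptor who advised each choreographer testified*.
Two island boundaries intervene — the relative clause and the adjunct. Either alone would block QR.
So *each choreographer* cannot raise to a position above *one author*.
(Only the surface reading survives: one fixed author with respect to all the relevant choreographers.)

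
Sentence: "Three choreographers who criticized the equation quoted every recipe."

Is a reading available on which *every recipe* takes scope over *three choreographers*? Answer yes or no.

Yes

*every recipe* sits in the matrix clause, not in the relative clause on *three choreographers*.
Since no island is crossed, the inverse ordering is licensed alongside surface scope.
Both orderings are possible: *three choreographers* > *every recipe* and *every recipe* > *three choreographers*.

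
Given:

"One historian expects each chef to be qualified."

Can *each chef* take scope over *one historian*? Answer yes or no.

*each chef* is an ECM subject; ECM complements are not islands, and the embedded quantifier may take matrix scope.
Ordinary QR to a clause-peripheral position gives the wide-scope LF for the lower DP.

Yes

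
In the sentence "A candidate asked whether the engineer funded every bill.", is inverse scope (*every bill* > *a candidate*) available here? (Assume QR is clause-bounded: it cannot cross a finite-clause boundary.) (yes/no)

No

*every bill* is embedded in the embedded question *whether the engineer funded every bill*.
Embedded wh-clauses are opaque for QR, so the quantifier stays inside the question.
The inverse ordering *every bill* > *a candidate* is therefore underivable.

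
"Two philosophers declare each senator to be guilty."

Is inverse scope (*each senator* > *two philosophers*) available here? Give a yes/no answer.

Yes

This is an ECM construction: *each senator* is the infinitival subject, Case-marked by the matrix verb, and the infinitive is transparent for QR.
Nothing blocks QR of the lower DP to a position above the higher one, so inverse scope is available.
Both orderings are possible: *two philosophers* > *each senator* and *each senator* > *two philosophers*.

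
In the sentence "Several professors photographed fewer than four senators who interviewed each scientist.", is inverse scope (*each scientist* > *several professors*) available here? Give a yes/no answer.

*each scientist* sits inside the relative clause *who interviewed each scientist* modifying *fewer than four senators*.
The relative clause forms an island for QR, so the quantifier is confined to the head noun's restrictor.
*each scientist* > *several professors* would require crossing that boundary, which is illicit.

No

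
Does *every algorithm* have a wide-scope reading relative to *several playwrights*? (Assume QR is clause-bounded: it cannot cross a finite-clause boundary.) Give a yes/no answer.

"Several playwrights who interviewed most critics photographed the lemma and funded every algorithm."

No

The target quantifier *every algorithm* is part of one conjunct of the coordinate structure (*funded every algorithm*).
Asymmetric QR out of one conjunct violates the Coordinate Structure Constraint.
So *every algorithm* cannot raise to a position above *several playwrights*.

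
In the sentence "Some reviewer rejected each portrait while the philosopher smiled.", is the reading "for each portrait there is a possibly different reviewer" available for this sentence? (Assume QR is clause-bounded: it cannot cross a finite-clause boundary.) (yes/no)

That reading corresponds to *each portrait* > *some reviewer*.
The adjunct island is irrelevant here — *each portrait* and *some reviewer* are both in the matrix clause.
Since no island is crossed, the inverse ordering is licensed alongside surface scope.

Yes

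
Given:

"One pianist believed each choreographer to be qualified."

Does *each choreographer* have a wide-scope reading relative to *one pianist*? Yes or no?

ECM infinitives lack a CP barrier, so *each choreographer* can QR over the matrix subject *one pianist*.
With no island boundary between them, the object can take inverse scope over the subject via ordinary QR within the clause.

Yes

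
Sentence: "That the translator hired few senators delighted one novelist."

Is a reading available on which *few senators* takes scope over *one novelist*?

No

The DP *few senators* is contained in the sentential subject *that the translator hired few senators*.
Clausal subjects are scope islands; QR from inside the subject into the matrix is barred.
So *few senators* cannot raise to a position above *one novelist*.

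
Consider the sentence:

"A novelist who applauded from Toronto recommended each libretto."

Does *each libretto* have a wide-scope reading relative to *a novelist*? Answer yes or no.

Although the sentence contains a relative clause (*who applauded from Toronto*), *each libretto* is outside it, in the matrix VP.
With no island boundary between them, the object can take inverse scope over the subject via ordinary QR within the clause.

Yes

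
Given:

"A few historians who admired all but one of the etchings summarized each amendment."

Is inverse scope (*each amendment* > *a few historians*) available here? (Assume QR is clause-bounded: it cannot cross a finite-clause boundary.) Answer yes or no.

Yes

*each amendment* is a matrix argument; only *a few historians* is modified by the relative clause *who admired all but one of the etchings*, so the RC island is irrelevant to the target quantifier.
Ordinary QR to a clause-peripheral position gives the wide-scope LF for the lower DP.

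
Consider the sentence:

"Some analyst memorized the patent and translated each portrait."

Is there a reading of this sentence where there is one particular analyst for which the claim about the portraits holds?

Yes

This is the *some analyst* > *each portrait* reading.
Nothing needs to raise for *some analyst* > *each portrait*, so no island constraint is at stake.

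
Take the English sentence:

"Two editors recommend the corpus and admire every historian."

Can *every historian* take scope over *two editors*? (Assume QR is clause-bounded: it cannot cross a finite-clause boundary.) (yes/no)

Structurally, *every historian* is inside one conjunct of the coordinate structure (*admire every historian*).
The Coordinate Structure Constraint blocks movement (including QR) out of a single conjunct.
Hence only narrow scope for *every historian* (under *two editors*) survives.

No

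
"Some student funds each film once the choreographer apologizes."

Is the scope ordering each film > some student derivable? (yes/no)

Although there is an adjunct clause, *each film* is in the main clause, not inside the adjunct.
No island intervenes, so both surface and inverse scope are derivable.

Yes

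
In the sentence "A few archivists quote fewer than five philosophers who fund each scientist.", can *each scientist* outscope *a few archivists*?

*each scientist* is embedded in the relative clause *who fund each scientist* modifying *fewer than five philosophers*.
Quantifiers inside a relative clause are trapped there; the RC boundary blocks QR.
*each scientist* is confined to the island and cannot take scope over *a few archivists*.

No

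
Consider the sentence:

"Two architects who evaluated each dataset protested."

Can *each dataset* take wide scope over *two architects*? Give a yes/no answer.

*each dataset* is embedded in the relative clause *who evaluated each dataset*.
Quantifiers inside a relative clause are trapped there; the RC boundary blocks QR.
Hence only narrow scope for *each dataset* (under *two architects*) survives.

No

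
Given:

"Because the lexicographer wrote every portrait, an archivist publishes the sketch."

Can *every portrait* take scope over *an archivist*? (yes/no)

No

The target quantifier *every portrait* is part of the adjunct clause *because the lexicographer wrote every portrait*.
Scope out of an adjunct clause is unavailable: QR respects the adjunct-island constraint.
*every portrait* > *an archivist* would require crossing that boundary, which is illicit.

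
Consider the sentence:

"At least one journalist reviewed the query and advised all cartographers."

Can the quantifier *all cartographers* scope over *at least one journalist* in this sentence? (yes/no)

No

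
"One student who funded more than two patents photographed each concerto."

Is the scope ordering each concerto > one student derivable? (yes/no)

*each concerto* sits in the matrix clause, not in the relative clause on *one student*.
No island intervenes, so both surface and inverse scope are derivable.
The sentence is scopally ambiguous between *one student* > *each concerto* and *each concerto* > *one student*.

Yes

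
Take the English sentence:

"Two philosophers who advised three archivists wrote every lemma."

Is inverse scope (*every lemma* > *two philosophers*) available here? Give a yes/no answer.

Yes

Although the sentence contains a relative clause (*who advised three archivists*), *every lemma* is outside it, in the matrix VP.
Clause-internal QR can adjoin the lower DP above the subject, yielding the inverse reading.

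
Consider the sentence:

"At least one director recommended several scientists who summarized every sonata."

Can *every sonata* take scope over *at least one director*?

*every sonata* occurs within the relative clause *who summarized every sonata* modifying *several scientists*.
QR out of a relative clause is ruled out by the relative-clause island constraint.
So *every sonata* cannot raise to a position above *at least one director*.

No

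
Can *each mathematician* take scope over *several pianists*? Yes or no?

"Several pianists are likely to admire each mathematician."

Yes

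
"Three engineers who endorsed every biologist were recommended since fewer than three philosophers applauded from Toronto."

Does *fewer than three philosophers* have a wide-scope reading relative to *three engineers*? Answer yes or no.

No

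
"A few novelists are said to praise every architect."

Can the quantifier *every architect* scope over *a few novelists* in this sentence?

Yes

Infinitival complements of raising predicates do not block QR; *every architect* and *a few novelists* are effectively clausemates.
QR within a single clause is free, so the lower quantifier may take scope over the higher one.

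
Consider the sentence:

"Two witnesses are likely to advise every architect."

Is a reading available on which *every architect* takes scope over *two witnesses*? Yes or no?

*every architect* is the object of the infinitival complement of a raising predicate; raising infinitives are transparent for QR, so the two DPs are in effect clausemates.
QR within a single clause is free, so the lower quantifier may take scope over the higher one.

Yes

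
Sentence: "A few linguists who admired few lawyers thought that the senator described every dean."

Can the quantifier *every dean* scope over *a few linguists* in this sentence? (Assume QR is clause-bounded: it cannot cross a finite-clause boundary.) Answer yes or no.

No

*every dean* occurs within the finite complement clause *that the senator described every dean*.
With QR restricted to its own tensed clause, the embedded quantifier cannot reach a matrix scope position.
So the wide-scope reading for *every dean* is blocked.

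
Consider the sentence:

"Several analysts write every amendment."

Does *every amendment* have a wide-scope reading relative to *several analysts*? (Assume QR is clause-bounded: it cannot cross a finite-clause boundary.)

Both DPs are arguments of the same predicate; there is no clause or island boundary between them.
No island intervenes, so both surface and inverse scope are derivable.
So *every amendment* > *several analysts* is among the available readings.

Yes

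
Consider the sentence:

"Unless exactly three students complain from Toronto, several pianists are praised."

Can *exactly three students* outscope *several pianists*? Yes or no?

*exactly three students* occurs within the adjunct clause *unless exactly three students complain from Toronto*.
Adjunct clauses are scope islands: a quantifier inside an adjunct cannot raise into the matrix clause.
There is no licit LF on which *exactly three students* c-commands *several pianists*.

No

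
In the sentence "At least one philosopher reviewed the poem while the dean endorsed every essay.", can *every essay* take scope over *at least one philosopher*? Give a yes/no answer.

No

The DP *every essay* is contained in the adjunct clause *while the dean endorsed every essay*.
Since the clause is an adjunct (not a complement), the Adjunct Condition blocks QR across its edge.
*every essay* is confined to the island and cannot take scope over *at least one philosopher*.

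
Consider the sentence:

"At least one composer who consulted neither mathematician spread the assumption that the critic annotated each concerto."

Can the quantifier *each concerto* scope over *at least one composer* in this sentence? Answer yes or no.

The target quantifier *each concerto* is part of the complex NP *the assumption that the critic annotated each concerto*.
Since the clause is the complement of a nominal head, the CNPC blocks scope extraction.
*each concerto* is confined to the island and cannot take scope over *at least one composer*.
(Only the surface reading survives: one fixed composer with respect to all the relevant concertos.)

No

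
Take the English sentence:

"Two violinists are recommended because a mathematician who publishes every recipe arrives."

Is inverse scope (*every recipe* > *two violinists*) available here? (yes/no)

*every recipe* occurs within the relative clause *who publishes every recipe*, which is itself inside the adjunct *because a mathematician who publishes every recipe arrives*.
The quantifier would have to escape first the RC and then the adjunct — two independent island violations.
So *every recipe* cannot raise high enough to outscope *two violinists*; only the surface ordering *two violinists* > *every recipe* is available.

No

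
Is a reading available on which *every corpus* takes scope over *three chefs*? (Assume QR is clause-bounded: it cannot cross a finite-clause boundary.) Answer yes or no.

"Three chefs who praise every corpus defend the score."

The target quantifier *every corpus* is part of the relative clause *who praise every corpus*.
A relative clause is a scope island — quantifier raising cannot cross its boundary.
*every corpus* > *three chefs* would require crossing that boundary, which is illicit.

No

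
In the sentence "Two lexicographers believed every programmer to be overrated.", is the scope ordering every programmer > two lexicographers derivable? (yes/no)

Yes

*every programmer* is an ECM subject; ECM complements are not islands, and the embedded quantifier may take matrix scope.
Ordinary QR to a clause-peripheral position gives the wide-scope LF for the lower DP.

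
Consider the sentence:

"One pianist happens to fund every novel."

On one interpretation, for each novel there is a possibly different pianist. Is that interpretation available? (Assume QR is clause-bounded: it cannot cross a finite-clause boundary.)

Yes

The paraphrase describes the scope ordering *every novel* > *one pianist*.
The matrix predicate is a raising verb, whose infinitival complement is not a scope island — *every novel* can QR into the matrix clause.
With no island boundary between them, the object can take inverse scope over the subject via ordinary QR within the clause.
Both orderings are possible: *one pianist* > *every novel* and *every novel* > *one pianist*.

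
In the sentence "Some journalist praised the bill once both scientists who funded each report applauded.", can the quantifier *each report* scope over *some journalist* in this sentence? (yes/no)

No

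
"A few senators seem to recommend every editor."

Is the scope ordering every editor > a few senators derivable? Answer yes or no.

Yes

*every editor* is inside a raising infinitive, which is transparent to QR (no CP barrier), so it behaves as a matrix argument.
Nothing blocks QR of the lower DP to a position above the higher one, so inverse scope is available.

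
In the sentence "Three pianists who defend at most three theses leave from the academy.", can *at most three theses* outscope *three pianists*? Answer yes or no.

*at most three theses* is embedded in the relative clause *who defend at most three theses*.
Relative clauses are scope islands: a quantifier cannot QR out of a relative clause to take scope in the matrix clause.
So the wide-scope reading for *at most three theses* is blocked.

No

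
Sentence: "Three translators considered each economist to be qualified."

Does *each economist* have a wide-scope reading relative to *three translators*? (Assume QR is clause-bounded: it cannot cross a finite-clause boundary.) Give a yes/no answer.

Yes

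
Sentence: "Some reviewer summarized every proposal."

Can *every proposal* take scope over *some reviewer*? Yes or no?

*every proposal* and *some reviewer* are in the same minimal clause.
Nothing blocks QR of the lower DP to a position above the higher one, so inverse scope is available.

Yes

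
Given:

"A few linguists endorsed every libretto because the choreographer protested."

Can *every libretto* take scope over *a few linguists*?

Yes

Neither queried DP is inside the adjunct, so the adjunct-island constraint does not apply.
QR within a single clause is free, so the lower quantifier may take scope over the higher one.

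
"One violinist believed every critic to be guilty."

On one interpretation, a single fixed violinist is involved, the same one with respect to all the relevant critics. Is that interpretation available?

Yes

That reading corresponds to *one violinist* > *every critic*.
Surface scope (*one violinist* > *every critic*) is always derivable; islands only block QR, not in-situ interpretation.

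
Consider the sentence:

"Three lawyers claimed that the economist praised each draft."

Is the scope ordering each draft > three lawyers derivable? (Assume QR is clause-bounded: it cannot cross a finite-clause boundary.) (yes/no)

No

*each draft* occurs within the finite complement clause *that the economist praised each draft*.
Under clause-bounded QR, a quantifier in an embedded finite clause cannot raise into the matrix clause.
The inverse ordering *each draft* > *three lawyers* is therefore underivable.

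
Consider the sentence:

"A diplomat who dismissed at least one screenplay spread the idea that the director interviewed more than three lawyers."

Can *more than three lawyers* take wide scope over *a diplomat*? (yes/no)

No

The target quantifier *more than three lawyers* is part of the complex NP *the idea that the director interviewed more than three lawyers*.
The complex NP is opaque for QR — the quantifier is frozen inside the noun's complement.
The inverse ordering *more than three lawyers* > *a diplomat* is therefore underivable.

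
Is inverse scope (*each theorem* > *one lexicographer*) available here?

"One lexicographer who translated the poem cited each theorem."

Yes

*each theorem* sits in the matrix clause, not in the relative clause on *one lexicographer*.
Since no island is crossed, the inverse ordering is licensed alongside surface scope.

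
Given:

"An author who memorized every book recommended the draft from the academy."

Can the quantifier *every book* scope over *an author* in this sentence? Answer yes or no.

No

*every book* sits inside the relative clause *who memorized every book*.
Quantifiers inside a relative clause are trapped there; the RC boundary blocks QR.
So *every book* cannot raise to a position above *an author*.
(Only the surface reading survives: one fixed author with respect to all the relevant books.)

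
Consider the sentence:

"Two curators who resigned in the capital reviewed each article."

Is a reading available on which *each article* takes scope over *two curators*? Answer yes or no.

Although the sentence contains a relative clause (*who resigned in the capital*), *each article* is outside it, in the matrix VP.
No island intervenes, so both surface and inverse scope are derivable.

Yes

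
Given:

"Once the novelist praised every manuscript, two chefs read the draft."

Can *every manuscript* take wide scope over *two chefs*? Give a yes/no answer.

No

The target quantifier *every manuscript* is part of the adjunct clause *once the novelist praised every manuscript*.
Scope out of an adjunct clause is unavailable: QR respects the adjunct-island constraint.
So *every manuscript* cannot raise to a position above *two chefs*.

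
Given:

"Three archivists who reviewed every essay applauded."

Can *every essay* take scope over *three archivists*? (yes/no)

The DP *every essay* is contained in the relative clause *who reviewed every essay*.
Quantifiers inside a relative clause are trapped there; the RC boundary blocks QR.
So *every essay* cannot raise high enough to outscope *three archivists*; only the surface ordering *three archivists* > *every essay* is available.

No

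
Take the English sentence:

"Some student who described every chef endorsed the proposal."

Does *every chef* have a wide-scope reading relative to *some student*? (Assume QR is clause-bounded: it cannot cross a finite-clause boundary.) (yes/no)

*every chef* sits inside the relative clause *who described every chef*.
Relative clauses are scope islands: a quantifier cannot QR out of a relative clause to take scope in the matrix clause.
So the wide-scope reading for *every chef* is blocked.

No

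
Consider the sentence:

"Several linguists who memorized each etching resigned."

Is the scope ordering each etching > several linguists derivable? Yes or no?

No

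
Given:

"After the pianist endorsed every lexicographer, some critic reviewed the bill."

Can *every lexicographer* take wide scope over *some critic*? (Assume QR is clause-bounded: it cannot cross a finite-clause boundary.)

No

*every lexicographer* occurs within the adjunct clause *after the pianist endorsed every lexicographer*.
Adjunct clauses are scope islands: a quantifier inside an adjunct cannot raise into the matrix clause.
There is no licit LF on which *every lexicographer* c-commands *some critic*.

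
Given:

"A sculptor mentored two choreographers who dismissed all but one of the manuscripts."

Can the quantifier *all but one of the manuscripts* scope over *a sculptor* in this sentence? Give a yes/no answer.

No

*all but one of the manuscripts* occurs within the relative clause *who dismissed all but one of the manuscripts* modifying *two choreographers*.
A relative clause is a scope island — quantifier raising cannot cross its boundary.
There is no licit LF on which *all but one of the manuscripts* c-commands *a sculptor*.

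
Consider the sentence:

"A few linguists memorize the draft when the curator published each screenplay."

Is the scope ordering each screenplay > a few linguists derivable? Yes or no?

The DP *each screenplay* is contained in the adjunct clause *when the curator published each screenplay*.
Scope out of an adjunct clause is unavailable: QR respects the adjunct-island constraint.
So the wide-scope reading for *each screenplay* is blocked.

No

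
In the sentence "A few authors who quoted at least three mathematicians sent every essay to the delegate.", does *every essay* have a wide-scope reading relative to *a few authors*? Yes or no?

*every essay* sits in the matrix clause, not in the relative clause on *a few authors*.
Clause-internal QR can adjoin the lower DP above the subject, yielding the inverse reading.

Yes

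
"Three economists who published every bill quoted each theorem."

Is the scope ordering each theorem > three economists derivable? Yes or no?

Yes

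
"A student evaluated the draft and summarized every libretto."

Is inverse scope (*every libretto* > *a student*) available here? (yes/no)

The DP *every libretto* is contained in one conjunct of the coordinate structure (*summarized every libretto*).
Asymmetric QR out of one conjunct violates the Coordinate Structure Constraint.
*every libretto* is confined to the island and cannot take scope over *a student*.

No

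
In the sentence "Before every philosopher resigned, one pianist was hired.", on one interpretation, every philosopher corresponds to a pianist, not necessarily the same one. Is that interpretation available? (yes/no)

No

The described interpretation is the *every philosopher* > *one pianist* scoping.
The DP *every philosopher* is contained in the adjunct clause *before every philosopher resigned*.
The adjunct-island constraint bars QR out of an adverbial clause.
*every philosopher* > *one pianist* would require crossing that boundary, which is illicit.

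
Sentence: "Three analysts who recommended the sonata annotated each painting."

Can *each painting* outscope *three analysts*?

Yes

Although the sentence contains a relative clause (*who recommended the sonata*), *each painting* is outside it, in the matrix VP.
Clause-internal QR can adjoin the lower DP above the subject, yielding the inverse reading.
The sentence is scopally ambiguous between *three analysts* > *each painting* and *each painting* > *three analysts*.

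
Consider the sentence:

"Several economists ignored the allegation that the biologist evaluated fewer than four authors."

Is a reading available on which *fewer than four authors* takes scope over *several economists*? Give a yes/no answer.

Structurally, *fewer than four authors* is inside the complex NP *the allegation that the biologist evaluated fewer than four authors*.
The complex NP is opaque for QR — the quantifier is frozen inside the noun's complement.
There is no licit LF on which *fewer than four authors* c-commands *several economists*.

No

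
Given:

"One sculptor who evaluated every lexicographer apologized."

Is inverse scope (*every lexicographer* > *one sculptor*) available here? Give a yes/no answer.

No

*every lexicographer* occurs within the relative clause *who evaluated every lexicographer*.
Relative clauses block scope extraction: QR cannot target a position outside the modified NP.
*every lexicographer* is confined to the island and cannot take scope over *one sculptor*.
(Only the surface reading survives: one fixed sculptor with respect to all the relevant lexicographers.)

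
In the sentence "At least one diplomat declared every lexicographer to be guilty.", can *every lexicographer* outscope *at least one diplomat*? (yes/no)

*every lexicographer* is the subject of an ECM infinitive — the infinitival complement of an ECM verb is not a scope island, so *every lexicographer* can raise into the matrix clause.
Clause-internal QR can adjoin the lower DP above the subject, yielding the inverse reading.
The sentence is scopally ambiguous between *at least one diplomat* > *every lexicographer* and *every lexicographer* > *at least one diplomat*.

Yes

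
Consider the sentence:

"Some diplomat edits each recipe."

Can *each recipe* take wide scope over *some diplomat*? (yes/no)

Both DPs are arguments of the same predicate; there is no clause or island boundary between them.
QR within a single clause is free, so the lower quantifier may take scope over the higher one.

Yes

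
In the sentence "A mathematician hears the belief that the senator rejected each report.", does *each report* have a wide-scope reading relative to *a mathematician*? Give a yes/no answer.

No

Structurally, *each report* is inside the complex NP *the belief that the senator rejected each report*.
The complex NP is opaque for QR — the quantifier is frozen inside the noun's complement.
Hence only narrow scope for *each report* (under *a mathematician*) survives.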